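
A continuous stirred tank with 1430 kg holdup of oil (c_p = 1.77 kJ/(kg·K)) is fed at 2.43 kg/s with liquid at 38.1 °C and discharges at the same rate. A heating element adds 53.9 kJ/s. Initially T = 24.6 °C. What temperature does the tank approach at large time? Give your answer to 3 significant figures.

First-law balance (no shaft work): M c_p dT/dt = ṁ c_p (T_in − T) + 53.9.
At steady state dT/dt = 0 ⇒ T_ss = T_in + Q̇/(ṁ c_p) = 38.1 + 53.9/(2.43·1.77) = 50.632 °C.

50.6 °C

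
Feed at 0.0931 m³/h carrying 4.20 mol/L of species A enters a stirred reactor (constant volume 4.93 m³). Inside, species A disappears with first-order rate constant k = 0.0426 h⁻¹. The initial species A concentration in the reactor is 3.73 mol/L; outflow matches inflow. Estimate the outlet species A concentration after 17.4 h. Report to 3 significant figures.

Accumulation = in − out − consumed: V dC/dt = Q C_in − Q C − k V C.
This is linear with rate a = Q/V + k = 0.061484 h⁻¹.
C_ss = Q C_in/(Q + kV) = 1.2900 mol/L; C(t) = C_ss + (C₀ − C_ss) e^(−a t).
C(17.4) = 1.2900 + (2.4400)·e^(−0.061484·17.4) = 1.2900 + (2.4400)·0.34307 = 2.1271 mol/L.

2.13 mol/L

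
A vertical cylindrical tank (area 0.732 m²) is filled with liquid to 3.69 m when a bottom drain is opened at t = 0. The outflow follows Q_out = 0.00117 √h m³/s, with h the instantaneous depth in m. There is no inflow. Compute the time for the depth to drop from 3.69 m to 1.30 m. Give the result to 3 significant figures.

Unsteady balance on liquid volume: A dh/dt = −0.00117 √h.
Separate and integrate: 2(√h − √h₀) = −(0.00117/A) t.
t = 2A(√h₀ − √h)/0.00117 = 2·0.732·(√3.69 − √1.30)/0.00117
  = 1.4640 × (1.9209 − 1.1402) / 0.00117 = 976.95 s.

977 s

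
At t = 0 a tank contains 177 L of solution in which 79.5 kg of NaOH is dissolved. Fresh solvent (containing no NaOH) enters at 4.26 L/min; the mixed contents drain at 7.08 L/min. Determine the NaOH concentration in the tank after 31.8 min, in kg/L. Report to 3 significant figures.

Total volume: dV/dt = Q_in − Q_out = -2.8200 L/min, so V(t) = 177 − 2.8200 t and V(31.8) = 87.324 L.
Species balance (pure solvent in): dm/dt = −Q_out · m/V(t).
Separate: dm/m = −Q_out dt/V(t) ⇒ ln(m/m₀) = −(Q_out/(Q_in−Q_out)) ln(V/V₀).
m = m₀ (V₀/V)^(Q_out/(Q_in−Q_out)) = 79.5 × (177/87.324)^(-2.5106) = 13.490 kg.
C = m/V = 13.490/87.324 = 0.15448 kg/L.

0.154 kg/L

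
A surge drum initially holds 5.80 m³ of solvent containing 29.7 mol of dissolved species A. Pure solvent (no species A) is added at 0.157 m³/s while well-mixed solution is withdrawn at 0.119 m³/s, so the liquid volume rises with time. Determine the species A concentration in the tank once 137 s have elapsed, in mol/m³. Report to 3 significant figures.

0.363 mol/m³

Total volume: dV/dt = Q_in − Q_out = 0.038000 m³/s, so V(t) = 5.80 + 0.038000 t and V(137) = 11.006 m³.
Species balance (pure solvent in): dm/dt = −Q_out · m/V(t).
dm/m = −Q_out dt/(V₀ + 0.038000 t); integrating gives ln(m/m₀) = −(Q_out/(Q_in−Q_out)) ln(V/V₀).
m = m₀ (V₀/V)^(Q_out/(Q_in−Q_out)) = 29.7 × (5.80/11.006)^(3.1316) = 3.9953 mol.
C = m/V = 3.9953/11.006 = 0.36301 mol/m³.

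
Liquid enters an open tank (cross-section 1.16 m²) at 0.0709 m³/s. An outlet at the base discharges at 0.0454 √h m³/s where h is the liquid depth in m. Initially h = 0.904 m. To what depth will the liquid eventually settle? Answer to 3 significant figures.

Volume balance on the tank: A dh/dt = Q_in − 0.0454 √h. At steady state dh/dt = 0:
Q_in = 0.0454 √h_ss ⇒ √h_ss = 0.0709/0.0454 = 1.5617.
h_ss = 1.5617² = 2.4388 m. (Since h₀ = 0.904 m < h_ss, the level will rise toward this value.)

2.44 m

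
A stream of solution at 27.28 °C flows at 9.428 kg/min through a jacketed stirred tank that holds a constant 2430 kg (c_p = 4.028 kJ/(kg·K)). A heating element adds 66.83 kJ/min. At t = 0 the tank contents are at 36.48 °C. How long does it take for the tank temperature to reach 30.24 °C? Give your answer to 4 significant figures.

470.2 min

Heat balance on the well-mixed liquid: M c_p dT/dt = ṁ c_p (T_in − T) + 66.83.
τ = M/ṁ = 257.743 min; T_ss = T_in + Q̇/(ṁ c_p) = 29.0398 °C.
T(t) = T_ss + (T₀ − T_ss) e^(−t/τ). Set T = 30.24:
e^(−t/τ) = (30.24 − 29.0398)/(36.48 − 29.0398) = 0.161313
t = −257.743 · ln(0.161313) = 470.228 min.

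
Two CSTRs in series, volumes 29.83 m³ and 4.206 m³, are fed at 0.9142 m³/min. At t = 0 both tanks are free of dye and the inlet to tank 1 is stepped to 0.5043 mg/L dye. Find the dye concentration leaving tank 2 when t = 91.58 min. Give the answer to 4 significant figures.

0.4688 mg/L

Species balance on tank i: dCᵢ/dt = (Cᵢ₋₁ − Cᵢ)/τᵢ with τᵢ = Vᵢ/Q.
τ₁ = 29.83/0.9142 = 32.6296 min; τ₂ = 4.206/0.9142 = 4.60074 min.
Tank 1: C₁ = C_in(1 − e^(−t/τ₁)). Tank 2 (τ₁ ≠ τ₂): C₂ = C_in[1 − (τ₁ e^(−t/τ₁) − τ₂ e^(−t/τ₂))/(τ₁ − τ₂)].
At t = 91.58: e^(−t/τ₁) = 0.0604069, e^(−t/τ₂) = 2.26549e-09.
C₂ = 0.5043·[1 − (32.6296·0.0604069 − 4.60074·2.26549e-09)/(28.0289)] = 0.5043·0.929678 = 0.468836 mg/L.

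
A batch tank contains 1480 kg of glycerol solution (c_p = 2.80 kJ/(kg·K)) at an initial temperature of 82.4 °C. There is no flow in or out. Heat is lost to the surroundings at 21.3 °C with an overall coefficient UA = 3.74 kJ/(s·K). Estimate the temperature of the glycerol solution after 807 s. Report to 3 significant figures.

Lumped-capacitance energy balance: M c_p dT/dt = UA(T_amb − T).
dT/dt = (T_ss − T)/τ with T_ss = T_amb = 21.300 °C, τ = M c_p/UA = 1480·2.80/3.74 = 1108.0 s.
Integrating: T(t) = T_ss + (T₀ − T_ss) e^(−t/τ).
T(807) = 21.300 + (61.100)·0.48272 = 50.794 °C.

50.8 °C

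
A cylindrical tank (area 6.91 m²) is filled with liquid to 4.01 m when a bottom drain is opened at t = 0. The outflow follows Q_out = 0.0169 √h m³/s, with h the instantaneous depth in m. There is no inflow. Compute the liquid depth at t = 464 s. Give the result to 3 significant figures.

A dh/dt = −Q_out = −0.0169 √h.
This is separable: 2 d(√h)/dt = −0.0169/A, so √h = √h₀ − (0.0169/(2A)) t.
√h = √4.01 − 0.0169·464/(2·6.91) = 2.0025 − 0.56741 = 1.4351.
h = 1.4351² = 2.0595 m.

2.06 m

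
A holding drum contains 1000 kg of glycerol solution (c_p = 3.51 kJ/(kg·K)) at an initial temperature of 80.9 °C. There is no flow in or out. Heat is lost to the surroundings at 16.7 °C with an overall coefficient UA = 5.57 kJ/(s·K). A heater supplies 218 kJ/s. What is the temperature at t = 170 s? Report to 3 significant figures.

75.0 °C

M c_p dT/dt = −UA(T − T_amb) + Q̇.
dT/dt = (T_ss − T)/τ with T_ss = T_amb + Q̇/UA = 16.7 + 218/5.57 = 55.838 °C, τ = M c_p/UA = 1000·3.51/5.57 = 630.16 s.
Solution: T(t) = T_ss + (T₀ − T_ss) e^(−t/τ).
T(170) = 55.838 + (25.062)·0.76355 = 74.974 °C.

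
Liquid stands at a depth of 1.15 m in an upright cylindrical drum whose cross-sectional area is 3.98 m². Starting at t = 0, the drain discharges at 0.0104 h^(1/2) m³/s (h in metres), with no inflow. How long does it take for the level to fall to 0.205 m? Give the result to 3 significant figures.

A dh/dt = −Q_out = −0.0104 √h.
This is separable: 2 d(√h)/dt = −0.0104/A, so √h = √h₀ − (0.0104/(2A)) t.
t = 2A(√h₀ − √h)/0.0104 = 2·3.98·(√1.15 − √0.205)/0.0104
  = 7.9600 × (1.0724 − 0.45277) / 0.0104 = 474.24 s.

474 s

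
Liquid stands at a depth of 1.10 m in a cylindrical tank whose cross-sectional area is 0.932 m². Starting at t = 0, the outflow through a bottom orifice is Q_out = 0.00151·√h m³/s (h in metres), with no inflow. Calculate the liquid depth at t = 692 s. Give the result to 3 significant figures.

0.238 m

A dh/dt = −Q_out = −0.00151 √h.
∫ h^(−1/2) dh = −(0.00151/A) ∫ dt, giving 2√h = 2√h₀ − (0.00151/A) t.
√h = √1.10 − 0.00151·692/(2·0.932) = 1.0488 − 0.56058 = 0.48823.
h = 0.48823² = 0.23837 m.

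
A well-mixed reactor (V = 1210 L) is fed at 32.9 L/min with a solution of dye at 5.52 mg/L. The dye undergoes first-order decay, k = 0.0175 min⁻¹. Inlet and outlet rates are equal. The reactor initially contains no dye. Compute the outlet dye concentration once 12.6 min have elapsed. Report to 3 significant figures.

1.45 mg/L

V dC/dt = Q(C_in − C) − k V C.
This is linear with rate a = Q/V + k = 0.044690 min⁻¹.
C_ss = Q C_in/(Q + kV) = 3.3584 mg/L; C(t) = C_ss + (C₀ − C_ss) e^(−a t).
C(12.6) = 3.3584 + (-3.3584)·e^(−0.044690·12.6) = 3.3584 + (-3.3584)·0.56944 = 1.4460 mg/L.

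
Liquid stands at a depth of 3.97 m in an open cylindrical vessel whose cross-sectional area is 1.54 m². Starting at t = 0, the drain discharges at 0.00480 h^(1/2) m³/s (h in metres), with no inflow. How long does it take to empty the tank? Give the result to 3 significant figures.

With no inflow, A dh/dt = −0.00480 √h.
Separate and integrate: 2(√h − √h₀) = −(0.00480/A) t.
Tank is empty when √h = 0: t_empty = 2A√h₀/0.00480.
t_empty = 2·1.54·√3.97/0.00480 = 3.0800·1.9925/0.00480 = 1278.5 s.

1280 s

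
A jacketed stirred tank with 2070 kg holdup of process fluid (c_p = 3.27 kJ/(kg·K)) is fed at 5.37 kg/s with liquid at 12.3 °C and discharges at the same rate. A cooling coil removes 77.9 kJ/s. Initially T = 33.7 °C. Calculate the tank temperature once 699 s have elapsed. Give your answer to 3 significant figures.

12.1 °C

Unsteady energy balance on the tank contents: M c_p dT/dt = ṁ c_p (T_in − T) − 77.9.
Rearrange: dT/dt = (T_ss − T)/τ with τ = M/ṁ = 385.47 s and T_ss = T_in − Q̇/(ṁ c_p) = 7.8638 °C.
Solution: T(t) = T_ss + (T₀ − T_ss) e^(−t/τ).
T(699) = 7.8638 + (25.836)·e^(−699/385.47) = 7.8638 + (25.836)·0.16311 = 12.078 °C.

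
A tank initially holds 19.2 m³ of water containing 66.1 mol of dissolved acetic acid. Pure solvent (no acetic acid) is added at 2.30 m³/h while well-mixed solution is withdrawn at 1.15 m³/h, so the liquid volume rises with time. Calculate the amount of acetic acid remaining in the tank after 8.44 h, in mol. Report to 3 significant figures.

43.9 mol

Total volume: dV/dt = Q_in − Q_out = 1.1500 m³/h, so V(t) = 19.2 + 1.1500 t and V(8.44) = 28.906 m³.
No acetic acid enters, so dm/dt = −Q_out · (m/V).
Separate: dm/m = −Q_out dt/V(t) ⇒ ln(m/m₀) = −(Q_out/(Q_in−Q_out)) ln(V/V₀).
m = m₀ (V₀/V)^(Q_out/(Q_in−Q_out)) = 66.1 × (19.2/28.906)^(1.0000) = 43.905 mol.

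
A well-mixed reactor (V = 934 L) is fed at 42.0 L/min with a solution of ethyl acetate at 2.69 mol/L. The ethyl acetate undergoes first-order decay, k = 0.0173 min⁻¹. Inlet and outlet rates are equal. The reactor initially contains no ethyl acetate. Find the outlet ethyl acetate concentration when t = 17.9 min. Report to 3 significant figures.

V dC/dt = Q(C_in − C) − k V C.
dC/dt = (Q/V) C_in − (Q/V + k) C; effective rate a = Q/V + k = 0.044968 + 0.0173 = 0.062268 min⁻¹.
C_ss = Q C_in/(Q + kV) = 1.9426 mol/L; C(t) = C_ss + (C₀ − C_ss) e^(−a t).
C(17.9) = 1.9426 + (-1.9426)·e^(−0.062268·17.9) = 1.9426 + (-1.9426)·0.32805 = 1.3054 mol/L.

1.31 mol/L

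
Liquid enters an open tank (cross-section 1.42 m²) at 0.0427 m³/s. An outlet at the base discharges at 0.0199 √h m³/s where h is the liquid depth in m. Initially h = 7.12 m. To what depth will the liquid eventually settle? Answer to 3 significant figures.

4.60 m

A dh/dt = Q_in − 0.0199 √h. Steady state requires inflow = outflow:
Q_in = 0.0199 √h_ss ⇒ √h_ss = 0.0427/0.0199 = 2.1457.
h_ss = 2.1457² = 4.6042 m. (Since h₀ = 7.12 m > h_ss, the level will fall toward this value.)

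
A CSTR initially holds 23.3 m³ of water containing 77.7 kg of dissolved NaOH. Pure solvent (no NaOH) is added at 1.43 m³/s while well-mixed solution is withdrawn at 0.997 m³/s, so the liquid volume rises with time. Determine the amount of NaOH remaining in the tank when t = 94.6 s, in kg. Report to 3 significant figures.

7.51 kg

Total volume: dV/dt = Q_in − Q_out = 0.43300 m³/s, so V(t) = 23.3 + 0.43300 t and V(94.6) = 64.262 m³.
No NaOH enters, so dm/dt = −Q_out · (m/V).
dm/m = −Q_out dt/(V₀ + 0.43300 t); integrating gives ln(m/m₀) = −(Q_out/(Q_in−Q_out)) ln(V/V₀).
m = m₀ (V₀/V)^(Q_out/(Q_in−Q_out)) = 77.7 × (23.3/64.262)^(2.3025) = 7.5150 kg.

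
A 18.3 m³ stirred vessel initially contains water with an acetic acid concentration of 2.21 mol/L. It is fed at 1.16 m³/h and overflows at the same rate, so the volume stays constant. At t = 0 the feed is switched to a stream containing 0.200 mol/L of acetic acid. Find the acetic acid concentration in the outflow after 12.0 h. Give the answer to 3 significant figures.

Unsteady species balance (constant V, well mixed): V dC/dt = Q(C_in − C).
Rewrite as dC/dt + C/τ = C_in/τ, τ = V/Q = 15.776 h.
Solution: C(t) = C_in + (C₀ − C_in) e^(−t/τ).
C(12.0) = 0.200 + (2.21 − 0.200)·e^(−12.0/15.776) = 0.200 + (2.0100)·0.46736 = 1.1394 mol/L.

1.14 mol/L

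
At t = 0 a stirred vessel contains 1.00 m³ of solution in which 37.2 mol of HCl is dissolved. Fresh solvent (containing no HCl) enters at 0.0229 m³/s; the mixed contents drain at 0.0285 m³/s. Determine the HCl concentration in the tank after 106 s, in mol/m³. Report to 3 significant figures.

0.936 mol/m³

Total volume: dV/dt = Q_in − Q_out = -0.0056000 m³/s, so V(t) = 1.00 − 0.0056000 t and V(106) = 0.40640 m³.
Solute balance: dm/dt = 0 − Q_out C = −Q_out m/V(t).
dm/m = −Q_out dt/(V₀ − 0.0056000 t); integrating gives ln(m/m₀) = −(Q_out/(Q_in−Q_out)) ln(V/V₀).
m = m₀ (V₀/V)^(Q_out/(Q_in−Q_out)) = 37.2 × (1.00/0.40640)^(-5.0893) = 0.38054 mol.
C = m/V = 0.38054/0.40640 = 0.93636 mol/m³.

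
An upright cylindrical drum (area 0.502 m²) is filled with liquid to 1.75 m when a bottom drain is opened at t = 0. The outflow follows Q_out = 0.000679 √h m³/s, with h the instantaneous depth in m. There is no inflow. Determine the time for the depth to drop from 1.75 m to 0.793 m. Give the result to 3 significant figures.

With no inflow, A dh/dt = −0.000679 √h.
∫ h^(−1/2) dh = −(0.000679/A) ∫ dt, giving 2√h = 2√h₀ − (0.000679/A) t.
t = 2A(√h₀ − √h)/0.000679 = 2·0.502·(√1.75 − √0.793)/0.000679
  = 1.0040 × (1.3229 − 0.89051) / 0.000679 = 639.32 s.

639 s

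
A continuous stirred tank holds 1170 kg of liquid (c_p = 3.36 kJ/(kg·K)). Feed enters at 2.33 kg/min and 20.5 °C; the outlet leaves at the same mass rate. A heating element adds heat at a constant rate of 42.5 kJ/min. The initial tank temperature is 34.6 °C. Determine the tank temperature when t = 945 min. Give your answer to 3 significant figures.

M c_p dT/dt = ṁ c_p (T_in − T) + Q̇.
τ = M/ṁ = 502.15 min; T_ss = T_in + Q̇/(ṁ c_p) = 20.5 + 42.5/(2.33·3.36) = 25.929 °C.
Solution: T(t) = T_ss + (T₀ − T_ss) e^(−t/τ).
T(945) = 25.929 + (8.6713)·e^(−945/502.15) = 25.929 + (8.6713)·0.15230 = 27.249 °C.

27.2 °C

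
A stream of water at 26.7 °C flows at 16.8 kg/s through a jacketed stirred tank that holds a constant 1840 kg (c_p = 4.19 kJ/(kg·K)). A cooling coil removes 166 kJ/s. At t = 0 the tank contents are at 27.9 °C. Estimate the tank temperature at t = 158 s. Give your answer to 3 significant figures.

25.2 °C

First-law balance (no shaft work): M c_p dT/dt = ṁ c_p (T_in − T) − 166.
Rearrange: dT/dt = (T_ss − T)/τ with τ = M/ṁ = 109.52 s and T_ss = T_in − Q̇/(ṁ c_p) = 24.342 °C.
This is linear first-order; T(t) = T_ss + (T₀ − T_ss) e^(−t/τ).
T(158) = 24.342 + (3.5582)·e^(−158/109.52) = 24.342 + (3.5582)·0.23631 = 25.183 °C.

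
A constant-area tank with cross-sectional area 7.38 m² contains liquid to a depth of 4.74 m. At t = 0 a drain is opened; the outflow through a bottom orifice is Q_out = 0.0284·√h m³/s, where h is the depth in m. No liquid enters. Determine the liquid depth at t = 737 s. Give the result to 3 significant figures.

Mass balance (ρ constant): A dh/dt = −0.0284 √h.
Separate and integrate: 2(√h − √h₀) = −(0.0284/A) t.
√h = √4.74 − 0.0284·737/(2·7.38) = 2.1772 − 1.4181 = 0.75908.
h = 0.75908² = 0.57620 m.

0.576 m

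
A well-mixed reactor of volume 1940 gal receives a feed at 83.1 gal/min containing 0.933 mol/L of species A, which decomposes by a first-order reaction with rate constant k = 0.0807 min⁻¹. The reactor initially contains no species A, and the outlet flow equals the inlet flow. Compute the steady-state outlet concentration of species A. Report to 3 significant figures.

Accumulation = in − out − consumed: V dC/dt = Q C_in − Q C − k V C.
Steady state (dC/dt = 0): C_ss = Q C_in/(Q + kV) = C_in/(1 + kV/Q).
C_ss = 83.1·0.933/(83.1 + 0.0807·1940) = 77.532/239.66 = 0.32351 mol/L.

0.324 mol/L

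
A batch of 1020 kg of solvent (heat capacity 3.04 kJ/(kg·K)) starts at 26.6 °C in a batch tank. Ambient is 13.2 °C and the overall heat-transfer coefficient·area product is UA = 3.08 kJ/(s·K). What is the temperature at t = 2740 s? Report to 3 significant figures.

Lumped-capacitance energy balance: M c_p dT/dt = UA(T_amb − T).
dT/dt = (T_ss − T)/τ with T_ss = T_amb = 13.200 °C, τ = M c_p/UA = 1020·3.04/3.08 = 1006.8 s.
Solution: T(t) = T_ss + (T₀ − T_ss) e^(−t/τ).
T(2740) = 13.200 + (13.400)·0.065768 = 14.081 °C.

14.1 °C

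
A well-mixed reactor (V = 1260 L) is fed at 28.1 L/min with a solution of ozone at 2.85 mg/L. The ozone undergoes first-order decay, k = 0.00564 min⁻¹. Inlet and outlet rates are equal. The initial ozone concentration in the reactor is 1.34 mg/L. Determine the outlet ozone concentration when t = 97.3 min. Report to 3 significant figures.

2.21 mg/L

Species balance: V dC/dt = Q C_in − Q C − k V C.
dC/dt = (Q/V) C_in − (Q/V + k) C; effective rate a = Q/V + k = 0.022302 + 0.00564 = 0.027942 min⁻¹.
C_ss = Q C_in/(Q + kV) = 2.2747 mg/L; C(t) = C_ss + (C₀ − C_ss) e^(−a t).
C(97.3) = 2.2747 + (-0.93473)·e^(−0.027942·97.3) = 2.2747 + (-0.93473)·0.065959 = 2.2131 mg/L.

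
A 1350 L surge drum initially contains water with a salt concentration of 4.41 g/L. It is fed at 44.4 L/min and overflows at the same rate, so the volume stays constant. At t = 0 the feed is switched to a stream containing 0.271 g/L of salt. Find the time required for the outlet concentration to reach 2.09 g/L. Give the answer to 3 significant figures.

Species balance: V dC/dt = Q(C_in − C) ⇒ τ = V/Q = 30.405 min.
C(t) = C_in + (C₀ − C_in) e^(−t/τ). Set C = 2.09 and solve for t:
e^(−t/τ) = (C − C_in)/(C₀ − C_in) = (2.09 − 0.271)/(4.41 − 0.271) = 0.43948
t = −τ ln(…) = 30.405 × 0.82217 = 24.998 min.

25.0 min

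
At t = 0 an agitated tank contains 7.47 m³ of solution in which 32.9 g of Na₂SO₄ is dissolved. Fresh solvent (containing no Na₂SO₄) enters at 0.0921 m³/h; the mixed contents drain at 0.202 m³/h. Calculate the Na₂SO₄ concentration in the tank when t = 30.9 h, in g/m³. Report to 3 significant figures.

2.65 g/m³

Total volume: dV/dt = Q_in − Q_out = -0.10990 m³/h, so V(t) = 7.47 − 0.10990 t and V(30.9) = 4.0741 m³.
Species balance (pure solvent in): dm/dt = −Q_out · m/V(t).
Separate: dm/m = −Q_out dt/V(t) ⇒ ln(m/m₀) = −(Q_out/(Q_in−Q_out)) ln(V/V₀).
m = m₀ (V₀/V)^(Q_out/(Q_in−Q_out)) = 32.9 × (7.47/4.0741)^(-1.8380) = 10.796 g.
C = m/V = 10.796/4.0741 = 2.6499 g/m³.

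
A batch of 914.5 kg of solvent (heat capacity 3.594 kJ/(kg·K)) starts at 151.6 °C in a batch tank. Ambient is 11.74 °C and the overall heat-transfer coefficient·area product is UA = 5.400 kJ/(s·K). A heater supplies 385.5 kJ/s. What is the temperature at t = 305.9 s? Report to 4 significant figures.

Lumped-capacitance energy balance: M c_p dT/dt = UA(T_amb − T) + Q̇.
dT/dt = (T_ss − T)/τ with T_ss = T_amb + Q̇/UA = 11.74 + 385.5/5.400 = 83.1289 °C, τ = M c_p/UA = 914.5·3.594/5.400 = 608.651 s.
T approaches T_ss exponentially: T(t) = T_ss + (T₀ − T_ss) e^(−t/τ).
T(305.9) = 83.1289 + (68.4711)·0.604963 = 124.551 °C.

124.6 °C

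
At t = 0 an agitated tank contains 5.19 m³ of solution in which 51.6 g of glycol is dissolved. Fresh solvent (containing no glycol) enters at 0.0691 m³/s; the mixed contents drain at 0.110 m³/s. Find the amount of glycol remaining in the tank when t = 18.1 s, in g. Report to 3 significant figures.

34.1 g

Total volume: dV/dt = Q_in − Q_out = -0.040900 m³/s, so V(t) = 5.19 − 0.040900 t and V(18.1) = 4.4497 m³.
No glycol enters, so dm/dt = −Q_out · (m/V).
dm/m = −Q_out dt/(V₀ − 0.040900 t); integrating gives ln(m/m₀) = −(Q_out/(Q_in−Q_out)) ln(V/V₀).
m = m₀ (V₀/V)^(Q_out/(Q_in−Q_out)) = 51.6 × (5.19/4.4497)^(-2.6895) = 34.111 g.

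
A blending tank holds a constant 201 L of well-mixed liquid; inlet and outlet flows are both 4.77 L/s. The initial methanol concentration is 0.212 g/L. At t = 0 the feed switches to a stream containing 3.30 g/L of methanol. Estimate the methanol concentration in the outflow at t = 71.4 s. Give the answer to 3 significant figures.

Transient balance on the dissolved component: V dC/dt = Q(C_in − C).
So dC/dt = (C_in − C)/τ with τ = V/Q = 201/4.77 = 42.138 s.
C approaches C_in exponentially: C(t) = C_in + (C₀ − C_in) e^(−t/τ).
C(71.4) = 3.30 + (0.212 − 3.30)·e^(−71.4/42.138) = 3.30 + (-3.0880)·0.18371 = 2.7327 g/L.

2.73 g/L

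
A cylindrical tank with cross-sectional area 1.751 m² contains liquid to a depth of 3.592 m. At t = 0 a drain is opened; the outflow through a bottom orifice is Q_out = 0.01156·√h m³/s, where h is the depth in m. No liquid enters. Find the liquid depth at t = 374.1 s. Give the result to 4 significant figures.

0.4361 m

With no inflow, A dh/dt = −0.01156 √h.
∫ h^(−1/2) dh = −(0.01156/A) ∫ dt, giving 2√h = 2√h₀ − (0.01156/A) t.
√h = √3.592 − 0.01156·374.1/(2·1.751) = 1.89526 − 1.23489 = 0.660364.
h = 0.660364² = 0.436081 m.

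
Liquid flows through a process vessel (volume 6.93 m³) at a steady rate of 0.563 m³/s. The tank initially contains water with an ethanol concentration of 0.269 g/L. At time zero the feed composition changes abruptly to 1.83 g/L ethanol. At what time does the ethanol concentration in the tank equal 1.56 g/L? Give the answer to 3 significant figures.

Species balance: V dC/dt = Q(C_in − C) ⇒ τ = V/Q = 12.309 s.
C(t) = C_in + (C₀ − C_in) e^(−t/τ). Set C = 1.56 and solve for t:
e^(−t/τ) = (C − C_in)/(C₀ − C_in) = (1.56 − 1.83)/(0.269 − 1.83) = 0.17297
t = −τ ln(…) = 12.309 × 1.7547 = 21.598 s.

21.6 s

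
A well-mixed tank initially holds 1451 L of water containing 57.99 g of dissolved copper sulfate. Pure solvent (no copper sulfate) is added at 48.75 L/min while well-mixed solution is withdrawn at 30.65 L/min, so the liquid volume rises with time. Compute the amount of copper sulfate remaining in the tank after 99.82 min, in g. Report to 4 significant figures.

Total volume: dV/dt = Q_in − Q_out = 18.1000 L/min, so V(t) = 1451 + 18.1000 t and V(99.82) = 3257.74 L.
No copper sulfate enters, so dm/dt = −Q_out · (m/V).
dm/m = −Q_out dt/(V₀ + 18.1000 t); integrating gives ln(m/m₀) = −(Q_out/(Q_in−Q_out)) ln(V/V₀).
m = m₀ (V₀/V)^(Q_out/(Q_in−Q_out)) = 57.99 × (1451/3257.74)^(1.69337) = 14.7421 g.

14.74 g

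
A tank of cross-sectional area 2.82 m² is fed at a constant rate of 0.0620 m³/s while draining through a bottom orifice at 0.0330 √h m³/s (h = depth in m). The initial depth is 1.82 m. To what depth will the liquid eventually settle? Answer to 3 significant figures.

3.53 m

Accumulation of liquid (constant cross-section A): A dh/dt = Q_in − 0.0330 √h. At steady state dh/dt = 0:
Q_in = 0.0330 √h_ss ⇒ √h_ss = 0.0620/0.0330 = 1.8788.
h_ss = 1.8788² = 3.5298 m. (Since h₀ = 1.82 m < h_ss, the level will rise toward this value.)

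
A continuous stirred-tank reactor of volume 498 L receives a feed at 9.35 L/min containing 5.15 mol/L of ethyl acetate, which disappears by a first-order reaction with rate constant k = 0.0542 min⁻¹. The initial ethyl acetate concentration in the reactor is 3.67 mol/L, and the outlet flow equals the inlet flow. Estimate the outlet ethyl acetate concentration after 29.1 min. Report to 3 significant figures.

V dC/dt = Q(C_in − C) − k V C.
dC/dt = (Q/V) C_in − (Q/V + k) C; effective rate a = Q/V + k = 0.018775 + 0.0542 = 0.072975 min⁻¹.
C_ss = Q C_in/(Q + kV) = 1.3250 mol/L; C(t) = C_ss + (C₀ − C_ss) e^(−a t).
C(29.1) = 1.3250 + (2.3450)·e^(−0.072975·29.1) = 1.3250 + (2.3450)·0.11960 = 1.6055 mol/L.

1.61 mol/L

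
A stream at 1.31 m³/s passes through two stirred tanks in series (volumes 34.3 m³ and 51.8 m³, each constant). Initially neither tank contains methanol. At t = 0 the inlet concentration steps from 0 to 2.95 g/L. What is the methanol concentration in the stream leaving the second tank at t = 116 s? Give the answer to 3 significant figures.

Time constants: τᵢ = Vᵢ/Q for each well-mixed tank.
τ₁ = 34.3/1.31 = 26.183 s; τ₂ = 51.8/1.31 = 39.542 s.
Solving the cascade with C₁(0)=C₂(0)=0 gives C₂(t) = C_in[1 − (τ₁ e^(−t/τ₁) − τ₂ e^(−t/τ₂))/(τ₁ − τ₂)].
At t = 116: e^(−t/τ₁) = 0.011911, e^(−t/τ₂) = 0.053206.
C₂ = 2.95·[1 − (26.183·0.011911 − 39.542·0.053206)/(-13.359)] = 2.95·0.86586 = 2.5543 g/L.

2.55 g/L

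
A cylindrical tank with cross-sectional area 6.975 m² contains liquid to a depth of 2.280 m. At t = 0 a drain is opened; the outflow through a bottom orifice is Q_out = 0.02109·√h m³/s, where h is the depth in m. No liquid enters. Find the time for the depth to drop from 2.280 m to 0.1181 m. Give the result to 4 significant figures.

771.5 s

Mass balance (ρ constant): A dh/dt = −0.02109 √h.
∫ h^(−1/2) dh = −(0.02109/A) ∫ dt, giving 2√h = 2√h₀ − (0.02109/A) t.
t = 2A(√h₀ − √h)/0.02109 = 2·6.975·(√2.280 − √0.1181)/0.02109
  = 13.9500 × (1.50997 − 0.343657) / 0.02109 = 771.457 s.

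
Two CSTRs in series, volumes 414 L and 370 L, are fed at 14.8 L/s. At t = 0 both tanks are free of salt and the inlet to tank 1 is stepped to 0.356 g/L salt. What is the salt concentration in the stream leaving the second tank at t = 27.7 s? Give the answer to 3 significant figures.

Species balance on tank i: dCᵢ/dt = (Cᵢ₋₁ − Cᵢ)/τᵢ with τᵢ = Vᵢ/Q.
τ₁ = 414/14.8 = 27.973 s; τ₂ = 370/14.8 = 25.000 s.
Solving the cascade with C₁(0)=C₂(0)=0 gives C₂(t) = C_in[1 − (τ₁ e^(−t/τ₁) − τ₂ e^(−t/τ₂))/(τ₁ − τ₂)].
At t = 27.7: e^(−t/τ₁) = 0.37149, e^(−t/τ₂) = 0.33022.
C₂ = 0.356·[1 − (27.973·0.37149 − 25.000·0.33022)/(2.9730)] = 0.356·0.28148 = 0.10021 g/L.

0.100 g/L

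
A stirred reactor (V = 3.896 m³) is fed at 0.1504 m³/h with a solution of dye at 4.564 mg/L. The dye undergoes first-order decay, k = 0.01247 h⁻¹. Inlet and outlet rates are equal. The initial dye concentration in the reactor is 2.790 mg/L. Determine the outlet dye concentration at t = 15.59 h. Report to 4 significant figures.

Species balance: V dC/dt = Q C_in − Q C − k V C.
This is linear with rate a = Q/V + k = 0.0510737 h⁻¹.
C_ss = Q C_in/(Q + kV) = 3.44967 mg/L; C(t) = C_ss + (C₀ − C_ss) e^(−a t).
C(15.59) = 3.44967 + (-0.659667)·e^(−0.0510737·15.59) = 3.44967 + (-0.659667)·0.451022 = 3.15214 mg/L.

3.152 mg/L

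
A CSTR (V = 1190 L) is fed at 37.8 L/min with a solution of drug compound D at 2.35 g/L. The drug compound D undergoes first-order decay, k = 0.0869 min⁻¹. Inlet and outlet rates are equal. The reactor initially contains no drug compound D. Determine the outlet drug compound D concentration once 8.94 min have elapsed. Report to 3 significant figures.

0.411 g/L

V dC/dt = Q(C_in − C) − k V C.
dC/dt = (Q/V) C_in − (Q/V + k) C; effective rate a = Q/V + k = 0.031765 + 0.0869 = 0.11866 min⁻¹.
C_ss = Q C_in/(Q + kV) = 0.62906 g/L; C(t) = C_ss + (C₀ − C_ss) e^(−a t).
C(8.94) = 0.62906 + (-0.62906)·e^(−0.11866·8.94) = 0.62906 + (-0.62906)·0.34616 = 0.41131 g/L.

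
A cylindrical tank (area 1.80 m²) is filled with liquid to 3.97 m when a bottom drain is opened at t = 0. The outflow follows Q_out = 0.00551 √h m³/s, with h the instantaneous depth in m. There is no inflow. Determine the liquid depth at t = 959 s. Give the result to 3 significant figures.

A dh/dt = −Q_out = −0.00551 √h.
This is separable: 2 d(√h)/dt = −0.00551/A, so √h = √h₀ − (0.00551/(2A)) t.
√h = √3.97 − 0.00551·959/(2·1.80) = 1.9925 − 1.4678 = 0.52468.
h = 0.52468² = 0.27529 m.

0.275 m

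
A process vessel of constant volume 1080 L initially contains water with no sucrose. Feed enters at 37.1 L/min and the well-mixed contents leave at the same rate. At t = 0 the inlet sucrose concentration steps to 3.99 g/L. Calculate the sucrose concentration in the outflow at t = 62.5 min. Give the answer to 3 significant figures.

Transient balance on the dissolved component: V dC/dt = Q(C_in − C).
Time constant τ = V/Q = 1080/37.1 = 29.111 min.
Integrating: C(t) = C_in + (C₀ − C_in) e^(−t/τ).
C(62.5) = 3.99 + (0 − 3.99)·e^(−62.5/29.111) = 3.99 + (-3.9900)·0.11684 = 3.5238 g/L.

3.52 g/L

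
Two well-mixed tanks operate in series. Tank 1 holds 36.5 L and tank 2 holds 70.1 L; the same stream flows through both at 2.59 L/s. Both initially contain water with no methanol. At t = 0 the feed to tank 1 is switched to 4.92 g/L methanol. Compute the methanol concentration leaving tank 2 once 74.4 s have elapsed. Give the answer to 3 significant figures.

4.29 g/L

Species balance on tank i: dCᵢ/dt = (Cᵢ₋₁ − Cᵢ)/τᵢ with τᵢ = Vᵢ/Q.
τ₁ = 36.5/2.59 = 14.093 s; τ₂ = 70.1/2.59 = 27.066 s.
Tank 1: C₁ = C_in(1 − e^(−t/τ₁)). Tank 2 (τ₁ ≠ τ₂): C₂ = C_in[1 − (τ₁ e^(−t/τ₁) − τ₂ e^(−t/τ₂))/(τ₁ − τ₂)].
At t = 74.4: e^(−t/τ₁) = 0.0050958, e^(−t/τ₂) = 0.064000.
C₂ = 4.92·[1 − (14.093·0.0050958 − 27.066·0.064000)/(-12.973)] = 4.92·0.87201 = 4.2903 g/L.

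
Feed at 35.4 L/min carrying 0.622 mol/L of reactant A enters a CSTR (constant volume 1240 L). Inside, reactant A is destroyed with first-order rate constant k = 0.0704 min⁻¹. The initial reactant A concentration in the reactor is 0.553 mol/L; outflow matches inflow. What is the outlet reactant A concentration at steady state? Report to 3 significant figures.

Accumulation = in − out − consumed: V dC/dt = Q C_in − Q C − k V C.
At steady state: 0 = Q C_in − (Q + kV) C_ss, so C_ss = Q C_in/(Q + kV).
C_ss = 35.4·0.622/(35.4 + 0.0704·1240) = 22.019/122.70 = 0.17946 mol/L.

0.179 mol/L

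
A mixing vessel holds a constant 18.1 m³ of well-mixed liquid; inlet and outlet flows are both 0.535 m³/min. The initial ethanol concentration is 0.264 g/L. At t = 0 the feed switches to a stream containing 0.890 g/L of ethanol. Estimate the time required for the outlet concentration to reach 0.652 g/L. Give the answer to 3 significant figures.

32.7 min

Species balance: V dC/dt = Q(C_in − C) ⇒ τ = V/Q = 33.832 min.
C(t) = C_in + (C₀ − C_in) e^(−t/τ). Set C = 0.652 and solve for t:
e^(−t/τ) = (C − C_in)/(C₀ − C_in) = (0.652 − 0.890)/(0.264 − 0.890) = 0.38019
t = −τ ln(…) = 33.832 × 0.96708 = 32.718 min.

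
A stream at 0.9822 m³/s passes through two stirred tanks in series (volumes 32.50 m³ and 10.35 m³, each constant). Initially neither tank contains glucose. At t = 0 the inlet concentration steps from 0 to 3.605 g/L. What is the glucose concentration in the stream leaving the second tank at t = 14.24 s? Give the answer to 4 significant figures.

Species balance on tank i: dCᵢ/dt = (Cᵢ₋₁ − Cᵢ)/τᵢ with τᵢ = Vᵢ/Q.
τ₁ = 32.50/0.9822 = 33.0890 s; τ₂ = 10.35/0.9822 = 10.5376 s.
Solving the cascade with C₁(0)=C₂(0)=0 gives C₂(t) = C_in[1 − (τ₁ e^(−t/τ₁) − τ₂ e^(−t/τ₂))/(τ₁ − τ₂)].
At t = 14.24: e^(−t/τ₁) = 0.650278, e^(−t/τ₂) = 0.258889.
C₂ = 3.605·[1 − (33.0890·0.650278 − 10.5376·0.258889)/(22.5514)] = 3.605·0.166838 = 0.601450 g/L.

0.6014 g/L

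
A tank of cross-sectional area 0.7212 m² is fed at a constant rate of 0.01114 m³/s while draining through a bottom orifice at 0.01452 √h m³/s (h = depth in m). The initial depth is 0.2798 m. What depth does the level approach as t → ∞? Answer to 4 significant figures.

A dh/dt = Q_in − 0.01452 √h. Steady state requires inflow = outflow:
Q_in = 0.01452 √h_ss ⇒ √h_ss = 0.01114/0.01452 = 0.767218.
h_ss = 0.767218² = 0.588623 m. (Since h₀ = 0.2798 m < h_ss, the level will rise toward this value.)

0.5886 m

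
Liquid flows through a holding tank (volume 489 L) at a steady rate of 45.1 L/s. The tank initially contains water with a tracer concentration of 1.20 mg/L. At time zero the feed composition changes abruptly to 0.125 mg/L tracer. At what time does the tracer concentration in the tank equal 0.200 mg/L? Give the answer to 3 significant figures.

28.9 s

Species balance: V dC/dt = Q(C_in − C) ⇒ τ = V/Q = 10.843 s.
C(t) = C_in + (C₀ − C_in) e^(−t/τ). Set C = 0.200 and solve for t:
e^(−t/τ) = (C − C_in)/(C₀ − C_in) = (0.200 − 0.125)/(1.20 − 0.125) = 0.069767
t = −τ ln(…) = 10.843 × 2.6626 = 28.869 s.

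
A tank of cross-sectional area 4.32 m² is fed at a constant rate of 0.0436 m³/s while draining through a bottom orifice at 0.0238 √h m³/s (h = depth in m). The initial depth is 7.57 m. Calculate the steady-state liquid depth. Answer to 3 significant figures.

Volume balance on the tank: A dh/dt = Q_in − 0.0238 √h. At steady state dh/dt = 0:
Q_in = 0.0238 √h_ss ⇒ √h_ss = 0.0436/0.0238 = 1.8319.
h_ss = 1.8319² = 3.3560 m. (Since h₀ = 7.57 m > h_ss, the level will fall toward this value.)

3.36 m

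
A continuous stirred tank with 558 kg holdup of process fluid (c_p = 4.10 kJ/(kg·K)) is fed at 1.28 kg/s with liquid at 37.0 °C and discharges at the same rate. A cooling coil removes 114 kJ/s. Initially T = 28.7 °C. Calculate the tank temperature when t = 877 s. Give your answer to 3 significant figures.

17.1 °C

Energy balance: M c_p dT/dt = ṁ c_p (T_in − T) − 114.
τ = M/ṁ = 435.94 s; T_ss = T_in − Q̇/(ṁ c_p) = 37.0 − 114/(1.28·4.10) = 15.277 °C.
Integrating: T(t) = T_ss + (T₀ − T_ss) e^(−t/τ).
T(877) = 15.277 + (13.423)·e^(−877/435.94) = 15.277 + (13.423)·0.13375 = 17.073 °C.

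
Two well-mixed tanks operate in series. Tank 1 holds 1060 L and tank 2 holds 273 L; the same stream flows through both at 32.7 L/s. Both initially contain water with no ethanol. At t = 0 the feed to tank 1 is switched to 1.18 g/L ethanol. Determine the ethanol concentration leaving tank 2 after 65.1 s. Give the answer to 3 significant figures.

0.967 g/L

Species balance on tank i: dCᵢ/dt = (Cᵢ₋₁ − Cᵢ)/τᵢ with τᵢ = Vᵢ/Q.
τ₁ = 1060/32.7 = 32.416 s; τ₂ = 273/32.7 = 8.3486 s.
Tank 1: C₁ = C_in(1 − e^(−t/τ₁)). Tank 2 (τ₁ ≠ τ₂): C₂ = C_in[1 − (τ₁ e^(−t/τ₁) − τ₂ e^(−t/τ₂))/(τ₁ − τ₂)].
At t = 65.1: e^(−t/τ₁) = 0.13422, e^(−t/τ₂) = 0.00041068.
C₂ = 1.18·[1 − (32.416·0.13422 − 8.3486·0.00041068)/(24.067)] = 1.18·0.81936 = 0.96685 g/L.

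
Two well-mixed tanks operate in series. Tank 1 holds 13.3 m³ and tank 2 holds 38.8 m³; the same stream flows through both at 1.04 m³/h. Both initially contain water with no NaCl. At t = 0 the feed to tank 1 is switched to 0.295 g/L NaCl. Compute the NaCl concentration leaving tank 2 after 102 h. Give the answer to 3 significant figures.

0.266 g/L

Species balance on tank i: dCᵢ/dt = (Cᵢ₋₁ − Cᵢ)/τᵢ with τᵢ = Vᵢ/Q.
τ₁ = 13.3/1.04 = 12.788 h; τ₂ = 38.8/1.04 = 37.308 h.
Solving the cascade with C₁(0)=C₂(0)=0 gives C₂(t) = C_in[1 − (τ₁ e^(−t/τ₁) − τ₂ e^(−t/τ₂))/(τ₁ − τ₂)].
At t = 102: e^(−t/τ₁) = 0.00034363, e^(−t/τ₂) = 0.064958.
C₂ = 0.295·[1 − (12.788·0.00034363 − 37.308·0.064958)/(-24.519)] = 0.295·0.90134 = 0.26590 g/L.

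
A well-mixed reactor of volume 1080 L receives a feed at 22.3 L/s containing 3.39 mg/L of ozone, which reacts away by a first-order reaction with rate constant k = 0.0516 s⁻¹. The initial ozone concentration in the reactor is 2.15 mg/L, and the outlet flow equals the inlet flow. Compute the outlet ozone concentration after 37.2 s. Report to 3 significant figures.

Accumulation = in − out − consumed: V dC/dt = Q C_in − Q C − k V C.
This is linear with rate a = Q/V + k = 0.072248 s⁻¹.
C_ss = Q C_in/(Q + kV) = 0.96884 mg/L; C(t) = C_ss + (C₀ − C_ss) e^(−a t).
C(37.2) = 0.96884 + (1.1812)·e^(−0.072248·37.2) = 0.96884 + (1.1812)·0.068042 = 1.0492 mg/L.

1.05 mg/L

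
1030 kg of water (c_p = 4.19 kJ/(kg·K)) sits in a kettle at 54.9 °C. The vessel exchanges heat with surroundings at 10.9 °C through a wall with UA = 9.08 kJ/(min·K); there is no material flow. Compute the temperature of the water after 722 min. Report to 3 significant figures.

Lumped-capacitance energy balance: M c_p dT/dt = UA(T_amb − T).
dT/dt = (T_ss − T)/τ with T_ss = T_amb = 10.900 °C, τ = M c_p/UA = 1030·4.19/9.08 = 475.30 min.
This is linear first-order; T(t) = T_ss + (T₀ − T_ss) e^(−t/τ).
T(722) = 10.900 + (44.000)·0.21892 = 20.532 °C.

20.5 °C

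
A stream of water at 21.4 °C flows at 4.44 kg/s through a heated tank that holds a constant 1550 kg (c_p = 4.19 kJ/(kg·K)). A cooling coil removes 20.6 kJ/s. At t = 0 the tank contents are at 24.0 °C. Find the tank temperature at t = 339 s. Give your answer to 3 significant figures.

21.7 °C

Unsteady energy balance on the tank contents: M c_p dT/dt = ṁ c_p (T_in − T) − 20.6.
τ = M/ṁ = 349.10 s; T_ss = T_in − Q̇/(ṁ c_p) = 21.4 − 20.6/(4.44·4.19) = 20.293 °C.
This is linear first-order; T(t) = T_ss + (T₀ − T_ss) e^(−t/τ).
T(339) = 20.293 + (3.7073)·e^(−339/349.10) = 20.293 + (3.7073)·0.37868 = 21.697 °C.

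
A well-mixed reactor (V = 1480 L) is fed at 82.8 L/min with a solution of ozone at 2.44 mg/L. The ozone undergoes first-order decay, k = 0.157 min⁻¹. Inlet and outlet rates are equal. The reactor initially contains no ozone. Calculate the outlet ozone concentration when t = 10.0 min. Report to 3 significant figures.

0.565 mg/L

Species balance: V dC/dt = Q C_in − Q C − k V C.
This is linear with rate a = Q/V + k = 0.21295 min⁻¹.
C_ss = Q C_in/(Q + kV) = 0.64105 mg/L; C(t) = C_ss + (C₀ − C_ss) e^(−a t).
C(10.0) = 0.64105 + (-0.64105)·e^(−0.21295·10.0) = 0.64105 + (-0.64105)·0.11890 = 0.56482 mg/L.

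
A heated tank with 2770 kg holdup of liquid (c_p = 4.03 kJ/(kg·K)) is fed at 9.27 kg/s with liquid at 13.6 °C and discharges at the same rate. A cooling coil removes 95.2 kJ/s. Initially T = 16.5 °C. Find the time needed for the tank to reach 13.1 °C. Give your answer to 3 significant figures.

Unsteady energy balance on the tank contents: M c_p dT/dt = ṁ c_p (T_in − T) − 95.2.
τ = M/ṁ = 298.81 s; T_ss = T_in − Q̇/(ṁ c_p) = 11.052 °C.
T(t) = T_ss + (T₀ − T_ss) e^(−t/τ). Set T = 13.1:
e^(−t/τ) = (13.1 − 11.052)/(16.5 − 11.052) = 0.37595
t = −298.81 · ln(0.37595) = 292.33 s.

292 s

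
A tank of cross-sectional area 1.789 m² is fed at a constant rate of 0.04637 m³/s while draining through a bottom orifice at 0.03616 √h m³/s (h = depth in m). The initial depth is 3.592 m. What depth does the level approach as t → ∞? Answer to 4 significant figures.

1.644 m

Level balance: A dh/dt = 0.04637 − 0.03616 √h. Setting dh/dt = 0:
Q_in = 0.03616 √h_ss ⇒ √h_ss = 0.04637/0.03616 = 1.28236.
h_ss = 1.28236² = 1.64444 m. (Since h₀ = 3.592 m > h_ss, the level will fall toward this value.)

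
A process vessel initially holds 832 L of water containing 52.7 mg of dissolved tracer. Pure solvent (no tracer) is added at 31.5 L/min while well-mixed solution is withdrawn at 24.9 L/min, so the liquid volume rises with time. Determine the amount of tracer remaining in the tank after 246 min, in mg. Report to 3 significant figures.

Total volume: dV/dt = Q_in − Q_out = 6.6000 L/min, so V(t) = 832 + 6.6000 t and V(246) = 2455.6 L.
Solute balance: dm/dt = 0 − Q_out C = −Q_out m/V(t).
dm/m = −Q_out dt/(V₀ + 6.6000 t); integrating gives ln(m/m₀) = −(Q_out/(Q_in−Q_out)) ln(V/V₀).
m = m₀ (V₀/V)^(Q_out/(Q_in−Q_out)) = 52.7 × (832/2455.6)^(3.7727) = 0.88818 mg.

0.888 mg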